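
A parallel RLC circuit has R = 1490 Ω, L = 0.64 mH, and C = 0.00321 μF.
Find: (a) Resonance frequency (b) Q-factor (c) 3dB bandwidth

Step 1 — Resonance: ω₀ = 1/√(LC) = 1/√(0.00064·3.21e-09) = 6.977e+05 rad/s.
Step 2 — f₀ = ω₀/(2π) = 1.11e+05 Hz.
Step 3 — Parallel Q: Q = R/(ω₀L) = 1490/(6.977e+05·0.00064) = 3.337.
Step 4 — Bandwidth: Δω = ω₀/Q = 2.091e+05 rad/s; BW = Δω/(2π) = 3.328e+04 Hz.

(a) f₀ = 1.11e+05 Hz  (b) Q = 3.337  (c) BW = 3.328e+04 Hz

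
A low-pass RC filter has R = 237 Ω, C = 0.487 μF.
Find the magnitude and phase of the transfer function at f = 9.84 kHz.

Step 1 — Angular frequency: ω = 2π·9840 = 6.183e+04 rad/s.
Step 2 — Transfer function: H(jω) = 1/(1 + jωRC).
Step 3 — Denominator: 1 + jωRC = 1 + j·6.183e+04·237·4.87e-07 = 1 + j7.136.
Step 4 — H = 0.01926 - j0.1374.
Step 5 — Magnitude: |H| = 0.1388 (-17.2 dB); phase: φ = -82.0°.

|H| = 0.1388 (-17.2 dB), φ = -82.0°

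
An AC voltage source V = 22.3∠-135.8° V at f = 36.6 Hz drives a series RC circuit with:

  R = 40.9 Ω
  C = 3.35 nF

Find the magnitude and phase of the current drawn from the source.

Step 1 — Angular frequency: ω = 2π·f = 2π·36.6 = 230 rad/s.
Step 2 — Component impedances:
  R: Z = R = 40.9 Ω
  C: Z = 1/(jωC) = -j/(ω·C) = 0 - j1.298e+06 Ω
Step 3 — Series combination: Z_total = R + C = 40.9 - j1.298e+06 Ω = 1.298e+06∠-90.0° Ω.
Step 4 — Source phasor: V = 22.3∠-135.8° V = -15.99 - j15.55 V.
Step 5 — Ohm's law: I = V / Z_total = (-15.99 - j15.55) / (40.9 - j1.298e+06) = 1.198e-05 - j1.232e-05 A.
Step 6 — Convert to polar: |I| = 1.718e-05 A, ∠I = -45.8°.

I = 1.718e-05∠-45.8° A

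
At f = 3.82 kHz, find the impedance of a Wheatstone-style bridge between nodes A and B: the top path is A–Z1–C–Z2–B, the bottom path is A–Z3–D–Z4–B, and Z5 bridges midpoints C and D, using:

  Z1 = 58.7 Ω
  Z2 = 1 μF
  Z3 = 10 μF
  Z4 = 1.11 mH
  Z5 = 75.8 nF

Step 1 — Angular frequency: ω = 2π·f = 2π·3820 = 2.4e+04 rad/s.
Step 2 — Component impedances:
  Z1: Z = R = 58.7 Ω
  Z2: Z = 1/(jωC) = -j/(ω·C) = 0 - j41.66 Ω
  Z3: Z = 1/(jωC) = -j/(ω·C) = 0 - j4.166 Ω
  Z4: Z = jωL = j·2.4e+04·0.00111 = 0 + j26.64 Ω
  Z5: Z = 1/(jωC) = -j/(ω·C) = 0 - j549.7 Ω
Step 3 — Bridge requires nodal analysis (the Z5 bridge couples midpoints C and D, so the two paths cannot be reduced to a simple series/parallel combination). Setting node B to ground and injecting 1 A at node A, the 3-node admittance system at A, C, D solves to V_A = Z_AB = 7.321 + j26.08 Ω = 27.08∠74.3° Ω.

Z = 7.321 + j26.08 Ω = 27.08∠74.3° Ω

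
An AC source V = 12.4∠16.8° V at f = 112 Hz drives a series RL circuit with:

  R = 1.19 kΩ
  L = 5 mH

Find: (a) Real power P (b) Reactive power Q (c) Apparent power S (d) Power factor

Step 1 — Angular frequency: ω = 2π·f = 2π·112 = 703.7 rad/s.
Step 2 — Component impedances:
  R: Z = R = 1190 Ω
  L: Z = jωL = j·703.7·0.005 = 0 + j3.519 Ω
Step 3 — Series combination: Z_total = R + L = 1190 + j3.519 Ω = 1190∠0.2° Ω.
Step 4 — Source phasor: V = 12.4∠16.8° V = 11.87 + j3.584 V.
Step 5 — Current: I = V / Z = 0.009984 + j0.002982 A = 0.01042∠16.6° A.
Step 6 — Complex power: S = V·I* = 0.1292 + j0.000382 VA.
Step 7 — Real power: P = Re(S) = 0.1292 W.
Step 8 — Reactive power: Q = Im(S) = 0.000382 VAR.
Step 9 — Apparent power: |S| = 0.1292 VA.
Step 10 — Power factor: PF = P/|S| = 1 (lagging).

(a) P = 0.1292 W  (b) Q = 0.000382 VAR  (c) S = 0.1292 VA  (d) PF = 1 (lagging)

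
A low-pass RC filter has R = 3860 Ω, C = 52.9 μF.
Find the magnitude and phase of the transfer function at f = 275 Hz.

Step 1 — Angular frequency: ω = 2π·275 = 1728 rad/s.
Step 2 — Transfer function: H(jω) = 1/(1 + jωRC).
Step 3 — Denominator: 1 + jωRC = 1 + j·1728·3860·5.29e-05 = 1 + j352.8.
Step 4 — H = 8.033e-06 - j0.002834.
Step 5 — Magnitude: |H| = 0.002834 (-51.0 dB); phase: φ = -89.8°.

|H| = 0.002834 (-51.0 dB), φ = -89.8°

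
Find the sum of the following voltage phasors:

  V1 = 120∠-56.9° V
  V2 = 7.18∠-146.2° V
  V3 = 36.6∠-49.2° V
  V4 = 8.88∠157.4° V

Step 1 — Convert each phasor to rectangular form:
  V1 = 120·(cos(-56.9°) + j·sin(-56.9°)) = 65.53 - j100.5 V
  V2 = 7.18·(cos(-146.2°) + j·sin(-146.2°)) = -5.966 - j3.994 V
  V3 = 36.6·(cos(-49.2°) + j·sin(-49.2°)) = 23.92 - j27.71 V
  V4 = 8.88·(cos(157.4°) + j·sin(157.4°)) = -8.198 + j3.413 V
Step 2 — Sum components: V_total = 75.28 - j128.8 V.
Step 3 — Convert to polar: |V_total| = 149.2 V, ∠V_total = -59.7°.

V_total = 149.2∠-59.7° V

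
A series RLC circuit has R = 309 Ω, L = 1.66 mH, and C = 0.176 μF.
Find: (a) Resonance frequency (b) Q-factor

Step 1 — Resonance condition Im(Z)=0 gives ω₀ = 1/√(LC).
Step 2 — ω₀ = 1/√(0.00166·1.76e-07) = 5.85e+04 rad/s.
Step 3 — f₀ = ω₀/(2π) = 9311 Hz.
Step 4 — Series Q: Q = ω₀L/R = 5.85e+04·0.00166/309 = 0.3143.

(a) f₀ = 9311 Hz  (b) Q = 0.3143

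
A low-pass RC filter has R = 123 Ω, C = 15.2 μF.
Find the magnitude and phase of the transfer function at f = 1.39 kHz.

Step 1 — Angular frequency: ω = 2π·1390 = 8734 rad/s.
Step 2 — Transfer function: H(jω) = 1/(1 + jωRC).
Step 3 — Denominator: 1 + jωRC = 1 + j·8734·123·1.52e-05 = 1 + j16.33.
Step 4 — H = 0.003737 - j0.06101.
Step 5 — Magnitude: |H| = 0.06113 (-24.3 dB); phase: φ = -86.5°.

|H| = 0.06113 (-24.3 dB), φ = -86.5°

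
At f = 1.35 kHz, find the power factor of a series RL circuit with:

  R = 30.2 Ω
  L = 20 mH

Step 1 — Angular frequency: ω = 2π·f = 2π·1350 = 8482 rad/s.
Step 2 — Component impedances:
  R: Z = R = 30.2 Ω
  L: Z = jωL = j·8482·0.02 = 0 + j169.6 Ω
Step 3 — Series combination: Z_total = R + L = 30.2 + j169.6 Ω = 172.3∠79.9° Ω.
Step 4 — Power factor: PF = cos(φ) = Re(Z)/|Z| = 30.2/172.3 = 0.1753.
Step 5 — Type: Im(Z) = 169.6 ⇒ lagging (phase φ = 79.9°).

PF = 0.1753 (lagging, φ = 79.9°)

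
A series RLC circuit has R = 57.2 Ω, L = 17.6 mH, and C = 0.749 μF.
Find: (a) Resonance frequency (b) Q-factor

Step 1 — Resonance condition Im(Z)=0 gives ω₀ = 1/√(LC).
Step 2 — ω₀ = 1/√(0.0176·7.49e-07) = 8710 rad/s.
Step 3 — f₀ = ω₀/(2π) = 1386 Hz.
Step 4 — Series Q: Q = ω₀L/R = 8710·0.0176/57.2 = 2.68.

(a) f₀ = 1386 Hz  (b) Q = 2.68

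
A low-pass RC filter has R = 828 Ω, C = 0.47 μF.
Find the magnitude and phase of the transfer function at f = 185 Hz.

Step 1 — Angular frequency: ω = 2π·185 = 1162 rad/s.
Step 2 — Transfer function: H(jω) = 1/(1 + jωRC).
Step 3 — Denominator: 1 + jωRC = 1 + j·1162·828·4.7e-07 = 1 + j0.4524.
Step 4 — H = 0.8301 - j0.3755.
Step 5 — Magnitude: |H| = 0.9111 (-0.8 dB); phase: φ = -24.3°.

|H| = 0.9111 (-0.8 dB), φ = -24.3°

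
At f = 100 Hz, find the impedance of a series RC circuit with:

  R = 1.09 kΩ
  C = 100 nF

Step 1 — Angular frequency: ω = 2π·f = 2π·100 = 628.3 rad/s.
Step 2 — Component impedances:
  R: Z = R = 1090 Ω
  C: Z = 1/(jωC) = -j/(ω·C) = 0 - j1.592e+04 Ω
Step 3 — Series combination: Z_total = R + C = 1090 - j1.592e+04 Ω = 1.595e+04∠-86.1° Ω.

Z = 1090 - j1.592e+04 Ω = 1.595e+04∠-86.1° Ω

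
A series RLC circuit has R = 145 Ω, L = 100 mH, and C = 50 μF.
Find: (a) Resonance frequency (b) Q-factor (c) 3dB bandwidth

Step 1 — Resonance condition Im(Z)=0 gives ω₀ = 1/√(LC).
Step 2 — ω₀ = 1/√(0.1·5e-05) = 447.2 rad/s.
Step 3 — f₀ = ω₀/(2π) = 71.18 Hz.
Step 4 — Series Q: Q = ω₀L/R = 447.2·0.1/145 = 0.3084.
Step 5 — 3dB bandwidth: Δω = ω₀/Q = 1450 rad/s; BW = Δω/(2π) = 230.8 Hz.

(a) f₀ = 71.18 Hz  (b) Q = 0.3084  (c) BW = 230.8 Hz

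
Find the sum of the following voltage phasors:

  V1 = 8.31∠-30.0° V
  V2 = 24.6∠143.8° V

Step 1 — Convert each phasor to rectangular form:
  V1 = 8.31·(cos(-30.0°) + j·sin(-30.0°)) = 7.197 - j4.155 V
  V2 = 24.6·(cos(143.8°) + j·sin(143.8°)) = -19.85 + j14.53 V
Step 2 — Sum components: V_total = -12.65 + j10.37 V.
Step 3 — Convert to polar: |V_total| = 16.36 V, ∠V_total = 140.7°.

V_total = 16.36∠140.7° V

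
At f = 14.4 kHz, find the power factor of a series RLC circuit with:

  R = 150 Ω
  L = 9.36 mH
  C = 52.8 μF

Step 1 — Angular frequency: ω = 2π·f = 2π·1.44e+04 = 9.048e+04 rad/s.
Step 2 — Component impedances:
  R: Z = R = 150 Ω
  L: Z = jωL = j·9.048e+04·0.00936 = 0 + j846.9 Ω
  C: Z = 1/(jωC) = -j/(ω·C) = 0 - j0.2093 Ω
Step 3 — Series combination: Z_total = R + L + C = 150 + j846.7 Ω = 859.8∠80.0° Ω.
Step 4 — Power factor: PF = cos(φ) = Re(Z)/|Z| = 150/859.85 = 0.1744.
Step 5 — Type: Im(Z) = 846.7 ⇒ lagging (phase φ = 80.0°).

PF = 0.1744 (lagging, φ = 80.0°)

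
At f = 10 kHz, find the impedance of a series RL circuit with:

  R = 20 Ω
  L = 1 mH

Step 1 — Angular frequency: ω = 2π·f = 2π·1e+04 = 6.283e+04 rad/s.
Step 2 — Component impedances:
  R: Z = R = 20 Ω
  L: Z = jωL = j·6.283e+04·0.001 = 0 + j62.83 Ω
Step 3 — Series combination: Z_total = R + L = 20 + j62.83 Ω = 65.94∠72.3° Ω.

Z = 20 + j62.83 Ω = 65.94∠72.3° Ω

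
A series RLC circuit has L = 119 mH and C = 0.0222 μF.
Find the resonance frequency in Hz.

Step 1 — Resonance condition Im(Z)=0 gives ω₀ = 1/√(LC).
Step 2 — ω₀ = 1/√(0.119·2.22e-08) = 1.946e+04 rad/s.
Step 3 — f₀ = ω₀/(2π) = 3096 Hz.

f₀ = 3096 Hz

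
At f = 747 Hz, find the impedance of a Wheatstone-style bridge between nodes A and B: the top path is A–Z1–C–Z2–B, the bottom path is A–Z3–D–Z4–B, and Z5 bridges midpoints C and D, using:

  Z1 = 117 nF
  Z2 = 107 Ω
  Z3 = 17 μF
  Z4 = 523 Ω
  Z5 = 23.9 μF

Step 1 — Angular frequency: ω = 2π·f = 2π·747 = 4694 rad/s.
Step 2 — Component impedances:
  Z1: Z = 1/(jωC) = -j/(ω·C) = 0 - j1821 Ω
  Z2: Z = R = 107 Ω
  Z3: Z = 1/(jωC) = -j/(ω·C) = 0 - j12.53 Ω
  Z4: Z = R = 523 Ω
  Z5: Z = 1/(jωC) = -j/(ω·C) = 0 - j8.915 Ω
Step 3 — Bridge requires nodal analysis (the Z5 bridge couples midpoints C and D, so the two paths cannot be reduced to a simple series/parallel combination). Setting node B to ground and injecting 1 A at node A, the 3-node admittance system at A, C, D solves to V_A = Z_AB = 88.91 - j18.46 Ω = 90.81∠-11.7° Ω.

Z = 88.91 - j18.46 Ω = 90.81∠-11.7° Ω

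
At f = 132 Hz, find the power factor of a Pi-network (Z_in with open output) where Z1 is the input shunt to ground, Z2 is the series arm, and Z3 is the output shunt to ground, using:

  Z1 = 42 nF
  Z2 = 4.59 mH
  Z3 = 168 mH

Step 1 — Angular frequency: ω = 2π·f = 2π·132 = 829.4 rad/s.
Step 2 — Component impedances:
  Z1: Z = 1/(jωC) = -j/(ω·C) = 0 - j2.871e+04 Ω
  Z2: Z = jωL = j·829.4·0.00459 = 0 + j3.807 Ω
  Z3: Z = jωL = j·829.4·0.168 = 0 + j139.3 Ω
Step 3 — With open output, the series arm Z2 and the output shunt Z3 appear in series to ground: Z2 + Z3 = 0 + j143.1 Ω.
Step 4 — Parallel with input shunt Z1: Z_in = Z1 || (Z2 + Z3) = 0 + j143.9 Ω = 143.9∠90.0° Ω.
Step 5 — Power factor: PF = cos(φ) = Re(Z)/|Z| = -0/143.9 = -0.
Step 6 — Type: Im(Z) = 143.9 ⇒ lagging (phase φ = 90.0°).

PF = -0 (lagging, φ = 90.0°)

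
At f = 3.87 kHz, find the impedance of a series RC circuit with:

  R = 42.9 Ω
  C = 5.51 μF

Step 1 — Angular frequency: ω = 2π·f = 2π·3870 = 2.432e+04 rad/s.
Step 2 — Component impedances:
  R: Z = R = 42.9 Ω
  C: Z = 1/(jωC) = -j/(ω·C) = 0 - j7.464 Ω
Step 3 — Series combination: Z_total = R + C = 42.9 - j7.464 Ω = 43.54∠-9.9° Ω.

Z = 42.9 - j7.464 Ω = 43.54∠-9.9° Ω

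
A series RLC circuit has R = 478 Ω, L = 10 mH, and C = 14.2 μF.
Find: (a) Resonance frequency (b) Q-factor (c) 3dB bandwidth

Step 1 — Resonance: ω₀ = 1/√(LC) = 1/√(0.01·1.42e-05) = 2654 rad/s.
Step 2 — f₀ = ω₀/(2π) = 422.4 Hz.
Step 3 — Series Q: Q = ω₀L/R = 2654·0.01/478 = 0.05552.
Step 4 — Bandwidth: Δω = ω₀/Q = 4.78e+04 rad/s; BW = Δω/(2π) = 7608 Hz.

(a) f₀ = 422.4 Hz  (b) Q = 0.05552  (c) BW = 7608 Hz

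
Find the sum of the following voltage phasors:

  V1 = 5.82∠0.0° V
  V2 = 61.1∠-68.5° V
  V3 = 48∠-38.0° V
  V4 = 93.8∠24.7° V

Step 1 — Convert each phasor to rectangular form:
  V1 = 5.82·(cos(0.0°) + j·sin(0.0°)) = 5.82 V
  V2 = 61.1·(cos(-68.5°) + j·sin(-68.5°)) = 22.39 - j56.85 V
  V3 = 48·(cos(-38.0°) + j·sin(-38.0°)) = 37.82 - j29.55 V
  V4 = 93.8·(cos(24.7°) + j·sin(24.7°)) = 85.22 + j39.2 V
Step 2 — Sum components: V_total = 151.3 - j47.2 V.
Step 3 — Convert to polar: |V_total| = 158.5 V, ∠V_total = -17.3°.

V_total = 158.5∠-17.3° V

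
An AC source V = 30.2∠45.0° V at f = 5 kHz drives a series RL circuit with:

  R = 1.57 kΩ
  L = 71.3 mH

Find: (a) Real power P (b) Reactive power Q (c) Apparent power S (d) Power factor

Step 1 — Angular frequency: ω = 2π·f = 2π·5000 = 3.142e+04 rad/s.
Step 2 — Component impedances:
  R: Z = R = 1570 Ω
  L: Z = jωL = j·3.142e+04·0.0713 = 0 + j2240 Ω
Step 3 — Series combination: Z_total = R + L = 1570 + j2240 Ω = 2735∠55.0° Ω.
Step 4 — Source phasor: V = 30.2∠45.0° V = 21.35 + j21.35 V.
Step 5 — Current: I = V / Z = 0.01087 - j0.001912 A = 0.01104∠-10.0° A.
Step 6 — Complex power: S = V·I* = 0.1914 + j0.273 VA.
Step 7 — Real power: P = Re(S) = 0.1914 W.
Step 8 — Reactive power: Q = Im(S) = 0.273 VAR.
Step 9 — Apparent power: |S| = 0.3334 VA.
Step 10 — Power factor: PF = P/|S| = 0.574 (lagging).

(a) P = 0.1914 W  (b) Q = 0.273 VAR  (c) S = 0.3334 VA  (d) PF = 0.574 (lagging)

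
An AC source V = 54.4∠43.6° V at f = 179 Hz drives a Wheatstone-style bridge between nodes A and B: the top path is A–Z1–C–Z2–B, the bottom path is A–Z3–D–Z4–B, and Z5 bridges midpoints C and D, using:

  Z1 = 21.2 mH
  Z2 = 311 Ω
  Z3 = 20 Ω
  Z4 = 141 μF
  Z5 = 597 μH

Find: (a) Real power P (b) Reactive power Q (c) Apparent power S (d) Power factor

Step 1 — Angular frequency: ω = 2π·f = 2π·179 = 1125 rad/s.
Step 2 — Component impedances:
  Z1: Z = jωL = j·1125·0.0212 = 0 + j23.84 Ω
  Z2: Z = R = 311 Ω
  Z3: Z = R = 20 Ω
  Z4: Z = 1/(jωC) = -j/(ω·C) = 0 - j6.306 Ω
  Z5: Z = jωL = j·1125·0.000597 = 0 + j0.6714 Ω
Step 3 — Bridge requires nodal analysis (the Z5 bridge couples midpoints C and D, so the two paths cannot be reduced to a simple series/parallel combination). Setting node B to ground and injecting 1 A at node A, the 3-node admittance system at A, C, D solves to V_A = Z_AB = 12.12 + j3.505 Ω = 12.62∠16.1° Ω.
Step 4 — Source phasor: V = 54.4∠43.6° V = 39.39 + j37.52 V.
Step 5 — Current: I = V / Z = 3.824 + j1.989 A = 4.31∠27.5° A.
Step 6 — Complex power: S = V·I* = 225.3 + j65.12 VA.
Step 7 — Real power: P = Re(S) = 225.3 W.
Step 8 — Reactive power: Q = Im(S) = 65.12 VAR.
Step 9 — Apparent power: |S| = 234.5 VA.
Step 10 — Power factor: PF = P/|S| = 0.9607 (lagging).

(a) P = 225.3 W  (b) Q = 65.12 VAR  (c) S = 234.5 VA  (d) PF = 0.9607 (lagging)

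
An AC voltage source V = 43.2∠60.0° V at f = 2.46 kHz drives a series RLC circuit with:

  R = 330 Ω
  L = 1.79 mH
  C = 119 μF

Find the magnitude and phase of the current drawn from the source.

Step 1 — Angular frequency: ω = 2π·f = 2π·2460 = 1.546e+04 rad/s.
Step 2 — Component impedances:
  R: Z = R = 330 Ω
  L: Z = jωL = j·1.546e+04·0.00179 = 0 + j27.67 Ω
  C: Z = 1/(jωC) = -j/(ω·C) = 0 - j0.5437 Ω
Step 3 — Series combination: Z_total = R + L + C = 330 + j27.12 Ω = 331.1∠4.7° Ω.
Step 4 — Source phasor: V = 43.2∠60.0° V = 21.6 + j37.41 V.
Step 5 — Ohm's law: I = V / Z_total = (21.6 + j37.41) / (330 + j27.12) = 0.07427 + j0.1073 A.
Step 6 — Convert to polar: |I| = 0.1305 A, ∠I = 55.3°.

I = 0.1305∠55.3° A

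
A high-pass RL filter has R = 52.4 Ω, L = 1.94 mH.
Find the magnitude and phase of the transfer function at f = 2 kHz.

Step 1 — Angular frequency: ω = 2π·2000 = 1.257e+04 rad/s.
Step 2 — Transfer function: H(jω) = jωL/(R + jωL).
Step 3 — Numerator jωL = j·24.38; denominator R + jωL = 52.4 + j24.38.
Step 4 — H = 0.1779 + j0.3825.
Step 5 — Magnitude: |H| = 0.4218 (-7.5 dB); phase: φ = 65.1°.

|H| = 0.4218 (-7.5 dB), φ = 65.1°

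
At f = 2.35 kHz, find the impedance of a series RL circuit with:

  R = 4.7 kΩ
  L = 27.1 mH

Step 1 — Angular frequency: ω = 2π·f = 2π·2350 = 1.477e+04 rad/s.
Step 2 — Component impedances:
  R: Z = R = 4700 Ω
  L: Z = jωL = j·1.477e+04·0.0271 = 0 + j400.1 Ω
Step 3 — Series combination: Z_total = R + L = 4700 + j400.1 Ω = 4717∠4.9° Ω.

Z = 4700 + j400.1 Ω = 4717∠4.9° Ω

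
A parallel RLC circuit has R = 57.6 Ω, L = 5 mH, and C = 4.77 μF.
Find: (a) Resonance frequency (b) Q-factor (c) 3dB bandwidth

Step 1 — Resonance: ω₀ = 1/√(LC) = 1/√(0.005·4.77e-06) = 6475 rad/s.
Step 2 — f₀ = ω₀/(2π) = 1031 Hz.
Step 3 — Parallel Q: Q = R/(ω₀L) = 57.6/(6475·0.005) = 1.779.
Step 4 — Bandwidth: Δω = ω₀/Q = 3640 rad/s; BW = Δω/(2π) = 579.3 Hz.

(a) f₀ = 1031 Hz  (b) Q = 1.779  (c) BW = 579.3 Hz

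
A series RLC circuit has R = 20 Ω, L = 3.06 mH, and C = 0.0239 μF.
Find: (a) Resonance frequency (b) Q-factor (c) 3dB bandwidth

Step 1 — Resonance: ω₀ = 1/√(LC) = 1/√(0.00306·2.39e-08) = 1.169e+05 rad/s.
Step 2 — f₀ = ω₀/(2π) = 1.861e+04 Hz.
Step 3 — Series Q: Q = ω₀L/R = 1.169e+05·0.00306/20 = 17.89.
Step 4 — Bandwidth: Δω = ω₀/Q = 6536 rad/s; BW = Δω/(2π) = 1040 Hz.

(a) f₀ = 1.861e+04 Hz  (b) Q = 17.89  (c) BW = 1040 Hz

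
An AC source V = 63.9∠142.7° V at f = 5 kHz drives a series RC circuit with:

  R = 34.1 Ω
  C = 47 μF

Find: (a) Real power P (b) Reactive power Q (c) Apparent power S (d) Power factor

Step 1 — Angular frequency: ω = 2π·f = 2π·5000 = 3.142e+04 rad/s.
Step 2 — Component impedances:
  R: Z = R = 34.1 Ω
  C: Z = 1/(jωC) = -j/(ω·C) = 0 - j0.6773 Ω
Step 3 — Series combination: Z_total = R + C = 34.1 - j0.6773 Ω = 34.11∠-1.1° Ω.
Step 4 — Source phasor: V = 63.9∠142.7° V = -50.83 + j38.72 V.
Step 5 — Current: I = V / Z = -1.513 + j1.106 A = 1.874∠143.8° A.
Step 6 — Complex power: S = V·I* = 119.7 - j2.377 VA.
Step 7 — Real power: P = Re(S) = 119.7 W.
Step 8 — Reactive power: Q = Im(S) = -2.377 VAR.
Step 9 — Apparent power: |S| = 119.7 VA.
Step 10 — Power factor: PF = P/|S| = 0.9998 (leading).

(a) P = 119.7 W  (b) Q = -2.377 VAR  (c) S = 119.7 VA  (d) PF = 0.9998 (leading)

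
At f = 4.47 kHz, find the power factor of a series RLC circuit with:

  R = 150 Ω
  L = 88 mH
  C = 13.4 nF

Step 1 — Angular frequency: ω = 2π·f = 2π·4470 = 2.809e+04 rad/s.
Step 2 — Component impedances:
  R: Z = R = 150 Ω
  L: Z = jωL = j·2.809e+04·0.088 = 0 + j2472 Ω
  C: Z = 1/(jωC) = -j/(ω·C) = 0 - j2657 Ω
Step 3 — Series combination: Z_total = R + L + C = 150 - j185.5 Ω = 238.6∠-51.0° Ω.
Step 4 — Power factor: PF = cos(φ) = Re(Z)/|Z| = 150/238.6 = 0.6287.
Step 5 — Type: Im(Z) = -185.5 ⇒ leading (phase φ = -51.0°).

PF = 0.6287 (leading, φ = -51.0°)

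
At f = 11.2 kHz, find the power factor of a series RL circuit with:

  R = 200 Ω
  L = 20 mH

Step 1 — Angular frequency: ω = 2π·f = 2π·1.12e+04 = 7.037e+04 rad/s.
Step 2 — Component impedances:
  R: Z = R = 200 Ω
  L: Z = jωL = j·7.037e+04·0.02 = 0 + j1407 Ω
Step 3 — Series combination: Z_total = R + L = 200 + j1407 Ω = 1422∠81.9° Ω.
Step 4 — Power factor: PF = cos(φ) = Re(Z)/|Z| = 200/1421.6 = 0.1407.
Step 5 — Type: Im(Z) = 1407 ⇒ lagging (phase φ = 81.9°).

PF = 0.1407 (lagging, φ = 81.9°)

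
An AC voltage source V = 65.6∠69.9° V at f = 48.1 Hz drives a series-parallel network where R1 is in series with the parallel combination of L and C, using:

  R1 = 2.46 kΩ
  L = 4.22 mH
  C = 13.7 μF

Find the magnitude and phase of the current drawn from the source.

Step 1 — Angular frequency: ω = 2π·f = 2π·48.1 = 302.2 rad/s.
Step 2 — Component impedances:
  R1: Z = R = 2460 Ω
  L: Z = jωL = j·302.2·0.00422 = 0 + j1.275 Ω
  C: Z = 1/(jωC) = -j/(ω·C) = 0 - j241.5 Ω
Step 3 — Parallel branch: L || C = 1/(1/L + 1/C) = 0 + j1.282 Ω.
Step 4 — Series with R1: Z_total = R1 + (L || C) = 2460 + j1.282 Ω = 2460∠0.0° Ω.
Step 5 — Source phasor: V = 65.6∠69.9° V = 22.54 + j61.6 V.
Step 6 — Ohm's law: I = V / Z_total = (22.54 + j61.6) / (2460 + j1.282) = 0.009177 + j0.02504 A.
Step 7 — Convert to polar: |I| = 0.02667 A, ∠I = 69.9°.

I = 0.02667∠69.9° A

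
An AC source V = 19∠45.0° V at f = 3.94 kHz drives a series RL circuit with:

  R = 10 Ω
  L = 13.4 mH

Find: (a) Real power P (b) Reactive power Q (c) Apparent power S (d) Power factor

Step 1 — Angular frequency: ω = 2π·f = 2π·3940 = 2.476e+04 rad/s.
Step 2 — Component impedances:
  R: Z = R = 10 Ω
  L: Z = jωL = j·2.476e+04·0.0134 = 0 + j331.7 Ω
Step 3 — Series combination: Z_total = R + L = 10 + j331.7 Ω = 331.9∠88.3° Ω.
Step 4 — Source phasor: V = 19∠45.0° V = 13.44 + j13.44 V.
Step 5 — Current: I = V / Z = 0.04168 - j0.03924 A = 0.05725∠-43.3° A.
Step 6 — Complex power: S = V·I* = 0.03278 + j1.087 VA.
Step 7 — Real power: P = Re(S) = 0.03278 W.
Step 8 — Reactive power: Q = Im(S) = 1.087 VAR.
Step 9 — Apparent power: |S| = 1.088 VA.
Step 10 — Power factor: PF = P/|S| = 0.03013 (lagging).

(a) P = 0.03278 W  (b) Q = 1.087 VAR  (c) S = 1.088 VA  (d) PF = 0.03013 (lagging)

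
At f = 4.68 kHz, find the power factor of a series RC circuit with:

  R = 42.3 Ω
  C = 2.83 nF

Step 1 — Angular frequency: ω = 2π·f = 2π·4680 = 2.941e+04 rad/s.
Step 2 — Component impedances:
  R: Z = R = 42.3 Ω
  C: Z = 1/(jωC) = -j/(ω·C) = 0 - j1.202e+04 Ω
Step 3 — Series combination: Z_total = R + C = 42.3 - j1.202e+04 Ω = 1.202e+04∠-89.8° Ω.
Step 4 — Power factor: PF = cos(φ) = Re(Z)/|Z| = 42.3/12017 = 0.00352.
Step 5 — Type: Im(Z) = -1.202e+04 ⇒ leading (phase φ = -89.8°).

PF = 0.00352 (leading, φ = -89.8°)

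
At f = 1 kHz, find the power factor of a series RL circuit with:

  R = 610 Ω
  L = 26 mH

Step 1 — Angular frequency: ω = 2π·f = 2π·1000 = 6283 rad/s.
Step 2 — Component impedances:
  R: Z = R = 610 Ω
  L: Z = jωL = j·6283·0.026 = 0 + j163.4 Ω
Step 3 — Series combination: Z_total = R + L = 610 + j163.4 Ω = 631.5∠15.0° Ω.
Step 4 — Power factor: PF = cos(φ) = Re(Z)/|Z| = 610/631.5 = 0.966.
Step 5 — Type: Im(Z) = 163.4 ⇒ lagging (phase φ = 15.0°).

PF = 0.966 (lagging, φ = 15.0°)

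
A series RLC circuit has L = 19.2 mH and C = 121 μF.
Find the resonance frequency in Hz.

Step 1 — Resonance condition Im(Z)=0 gives ω₀ = 1/√(LC).
Step 2 — ω₀ = 1/√(0.0192·0.000121) = 656.1 rad/s.
Step 3 — f₀ = ω₀/(2π) = 104.4 Hz.

f₀ = 104.4 Hz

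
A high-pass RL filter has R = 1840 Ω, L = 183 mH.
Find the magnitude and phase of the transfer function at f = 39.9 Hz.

Step 1 — Angular frequency: ω = 2π·39.9 = 250.7 rad/s.
Step 2 — Transfer function: H(jω) = jωL/(R + jωL).
Step 3 — Numerator jωL = j·45.88; denominator R + jωL = 1840 + j45.88.
Step 4 — H = 0.0006213 + j0.02492.
Step 5 — Magnitude: |H| = 0.02493 (-32.1 dB); phase: φ = 88.6°.

|H| = 0.02493 (-32.1 dB), φ = 88.6°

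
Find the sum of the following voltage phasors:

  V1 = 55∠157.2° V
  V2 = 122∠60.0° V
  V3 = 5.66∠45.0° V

Step 1 — Convert each phasor to rectangular form:
  V1 = 55·(cos(157.2°) + j·sin(157.2°)) = -50.7 + j21.31 V
  V2 = 122·(cos(60.0°) + j·sin(60.0°)) = 61 + j105.7 V
  V3 = 5.66·(cos(45.0°) + j·sin(45.0°)) = 4.002 + j4.002 V
Step 2 — Sum components: V_total = 14.3 + j131 V.
Step 3 — Convert to polar: |V_total| = 131.7 V, ∠V_total = 83.8°.

V_total = 131.7∠83.8° V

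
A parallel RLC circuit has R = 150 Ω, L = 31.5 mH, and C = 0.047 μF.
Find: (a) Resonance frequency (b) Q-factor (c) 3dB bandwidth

Step 1 — Resonance: ω₀ = 1/√(LC) = 1/√(0.0315·4.7e-08) = 2.599e+04 rad/s.
Step 2 — f₀ = ω₀/(2π) = 4136 Hz.
Step 3 — Parallel Q: Q = R/(ω₀L) = 150/(2.599e+04·0.0315) = 0.1832.
Step 4 — Bandwidth: Δω = ω₀/Q = 1.418e+05 rad/s; BW = Δω/(2π) = 2.258e+04 Hz.

(a) f₀ = 4136 Hz  (b) Q = 0.1832  (c) BW = 2.258e+04 Hz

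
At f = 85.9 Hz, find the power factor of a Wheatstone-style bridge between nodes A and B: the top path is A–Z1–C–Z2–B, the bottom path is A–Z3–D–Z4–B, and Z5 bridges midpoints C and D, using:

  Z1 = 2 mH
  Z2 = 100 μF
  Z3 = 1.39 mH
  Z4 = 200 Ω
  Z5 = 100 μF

Step 1 — Angular frequency: ω = 2π·f = 2π·85.9 = 539.7 rad/s.
Step 2 — Component impedances:
  Z1: Z = jωL = j·539.7·0.002 = 0 + j1.079 Ω
  Z2: Z = 1/(jωC) = -j/(ω·C) = 0 - j18.53 Ω
  Z3: Z = jωL = j·539.7·0.00139 = 0 + j0.7502 Ω
  Z4: Z = R = 200 Ω
  Z5: Z = 1/(jωC) = -j/(ω·C) = 0 - j18.53 Ω
Step 3 — Bridge requires nodal analysis (the Z5 bridge couples midpoints C and D, so the two paths cannot be reduced to a simple series/parallel combination). Setting node B to ground and injecting 1 A at node A, the 3-node admittance system at A, C, D solves to V_A = Z_AB = 1.492 - j17.26 Ω = 17.32∠-85.1° Ω.
Step 4 — Power factor: PF = cos(φ) = Re(Z)/|Z| = 1.49153/17.32 = 0.08612.
Step 5 — Type: Im(Z) = -17.26 ⇒ leading (phase φ = -85.1°).

PF = 0.08612 (leading, φ = -85.1°)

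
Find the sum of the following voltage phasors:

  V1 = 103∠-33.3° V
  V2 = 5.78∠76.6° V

Step 1 — Convert each phasor to rectangular form:
  V1 = 103·(cos(-33.3°) + j·sin(-33.3°)) = 86.09 - j56.55 V
  V2 = 5.78·(cos(76.6°) + j·sin(76.6°)) = 1.34 + j5.623 V
Step 2 — Sum components: V_total = 87.43 - j50.93 V.
Step 3 — Convert to polar: |V_total| = 101.2 V, ∠V_total = -30.2°.

V_total = 101.2∠-30.2° V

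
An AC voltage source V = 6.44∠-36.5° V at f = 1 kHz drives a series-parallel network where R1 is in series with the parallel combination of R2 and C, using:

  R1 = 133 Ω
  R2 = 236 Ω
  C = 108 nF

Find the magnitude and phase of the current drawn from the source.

Step 1 — Angular frequency: ω = 2π·f = 2π·1000 = 6283 rad/s.
Step 2 — Component impedances:
  R1: Z = R = 133 Ω
  R2: Z = R = 236 Ω
  C: Z = 1/(jωC) = -j/(ω·C) = 0 - j1474 Ω
Step 3 — Parallel branch: R2 || C = 1/(1/R2 + 1/C) = 230.1 - j36.85 Ω.
Step 4 — Series with R1: Z_total = R1 + (R2 || C) = 363.1 - j36.85 Ω = 365∠-5.8° Ω.
Step 5 — Source phasor: V = 6.44∠-36.5° V = 5.177 - j3.831 V.
Step 6 — Ohm's law: I = V / Z_total = (5.177 - j3.831) / (363.1 - j36.85) = 0.01517 - j0.00901 A.
Step 7 — Convert to polar: |I| = 0.01765 A, ∠I = -30.7°.

I = 0.01765∠-30.7° A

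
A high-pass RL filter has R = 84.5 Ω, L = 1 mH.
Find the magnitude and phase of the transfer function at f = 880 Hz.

Step 1 — Angular frequency: ω = 2π·880 = 5529 rad/s.
Step 2 — Transfer function: H(jω) = jωL/(R + jωL).
Step 3 — Numerator jωL = j·5.529; denominator R + jωL = 84.5 + j5.529.
Step 4 — H = 0.004263 + j0.06516.
Step 5 — Magnitude: |H| = 0.06529 (-23.7 dB); phase: φ = 86.3°.

|H| = 0.06529 (-23.7 dB), φ = 86.3°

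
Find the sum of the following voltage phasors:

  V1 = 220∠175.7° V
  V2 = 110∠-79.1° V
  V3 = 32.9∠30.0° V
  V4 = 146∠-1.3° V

Step 1 — Convert each phasor to rectangular form:
  V1 = 220·(cos(175.7°) + j·sin(175.7°)) = -219.4 + j16.5 V
  V2 = 110·(cos(-79.1°) + j·sin(-79.1°)) = 20.8 - j108 V
  V3 = 32.9·(cos(30.0°) + j·sin(30.0°)) = 28.49 + j16.45 V
  V4 = 146·(cos(-1.3°) + j·sin(-1.3°)) = 146 - j3.312 V
Step 2 — Sum components: V_total = -24.13 - j78.38 V.
Step 3 — Convert to polar: |V_total| = 82.01 V, ∠V_total = -107.1°.

V_total = 82.01∠-107.1° V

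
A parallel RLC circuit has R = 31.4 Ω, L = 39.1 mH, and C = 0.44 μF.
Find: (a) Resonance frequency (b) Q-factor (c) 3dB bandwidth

Step 1 — Resonance: ω₀ = 1/√(LC) = 1/√(0.0391·4.4e-07) = 7624 rad/s.
Step 2 — f₀ = ω₀/(2π) = 1213 Hz.
Step 3 — Parallel Q: Q = R/(ω₀L) = 31.4/(7624·0.0391) = 0.1053.
Step 4 — Bandwidth: Δω = ω₀/Q = 7.238e+04 rad/s; BW = Δω/(2π) = 1.152e+04 Hz.

(a) f₀ = 1213 Hz  (b) Q = 0.1053  (c) BW = 1.152e+04 Hz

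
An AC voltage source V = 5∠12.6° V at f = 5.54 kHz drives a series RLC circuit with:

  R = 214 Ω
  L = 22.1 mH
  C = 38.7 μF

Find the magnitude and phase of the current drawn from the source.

Step 1 — Angular frequency: ω = 2π·f = 2π·5540 = 3.481e+04 rad/s.
Step 2 — Component impedances:
  R: Z = R = 214 Ω
  L: Z = jωL = j·3.481e+04·0.0221 = 0 + j769.3 Ω
  C: Z = 1/(jωC) = -j/(ω·C) = 0 - j0.7423 Ω
Step 3 — Series combination: Z_total = R + L + C = 214 + j768.5 Ω = 797.8∠74.4° Ω.
Step 4 — Source phasor: V = 5∠12.6° V = 4.88 + j1.091 V.
Step 5 — Ohm's law: I = V / Z_total = (4.88 + j1.091) / (214 + j768.5) = 0.002958 - j0.005526 A.
Step 6 — Convert to polar: |I| = 0.006267 A, ∠I = -61.8°.

I = 0.006267∠-61.8° A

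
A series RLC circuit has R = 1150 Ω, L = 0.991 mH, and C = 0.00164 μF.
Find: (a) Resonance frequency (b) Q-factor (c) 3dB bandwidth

Step 1 — Resonance: ω₀ = 1/√(LC) = 1/√(0.000991·1.64e-09) = 7.844e+05 rad/s.
Step 2 — f₀ = ω₀/(2π) = 1.248e+05 Hz.
Step 3 — Series Q: Q = ω₀L/R = 7.844e+05·0.000991/1150 = 0.676.
Step 4 — Bandwidth: Δω = ω₀/Q = 1.16e+06 rad/s; BW = Δω/(2π) = 1.847e+05 Hz.

(a) f₀ = 1.248e+05 Hz  (b) Q = 0.676  (c) BW = 1.847e+05 Hz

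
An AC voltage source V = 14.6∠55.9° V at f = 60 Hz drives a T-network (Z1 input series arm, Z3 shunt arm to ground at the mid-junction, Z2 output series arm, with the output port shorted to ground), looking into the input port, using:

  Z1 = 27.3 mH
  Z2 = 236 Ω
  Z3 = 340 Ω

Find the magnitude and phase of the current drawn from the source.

Step 1 — Angular frequency: ω = 2π·f = 2π·60 = 377 rad/s.
Step 2 — Component impedances:
  Z1: Z = jωL = j·377·0.0273 = 0 + j10.29 Ω
  Z2: Z = R = 236 Ω
  Z3: Z = R = 340 Ω
Step 3 — With the output port shorted to ground, the output series arm Z2 runs from the junction to ground; the shunt arm Z3 also runs from the junction to ground. They appear in parallel: Z3 || Z2 = 139.3 Ω.
Step 4 — Series with input arm Z1: Z_in = Z1 + (Z3 || Z2) = 139.3 + j10.29 Ω = 139.7∠4.2° Ω.
Step 5 — Source phasor: V = 14.6∠55.9° V = 8.185 + j12.09 V.
Step 6 — Ohm's law: I = V / Z_total = (8.185 + j12.09) / (139.3 + j10.29) = 0.06482 + j0.082 A.
Step 7 — Convert to polar: |I| = 0.1045 A, ∠I = 51.7°.

I = 0.1045∠51.7° A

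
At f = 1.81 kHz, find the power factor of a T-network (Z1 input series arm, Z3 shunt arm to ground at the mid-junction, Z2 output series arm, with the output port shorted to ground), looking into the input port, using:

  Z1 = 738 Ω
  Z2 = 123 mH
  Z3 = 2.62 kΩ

Step 1 — Angular frequency: ω = 2π·f = 2π·1810 = 1.137e+04 rad/s.
Step 2 — Component impedances:
  Z1: Z = R = 738 Ω
  Z2: Z = jωL = j·1.137e+04·0.123 = 0 + j1399 Ω
  Z3: Z = R = 2620 Ω
Step 3 — With the output port shorted to ground, the output series arm Z2 runs from the junction to ground; the shunt arm Z3 also runs from the junction to ground. They appear in parallel: Z3 || Z2 = 581.2 + j1089 Ω.
Step 4 — Series with input arm Z1: Z_in = Z1 + (Z3 || Z2) = 1319 + j1089 Ω = 1710∠39.5° Ω.
Step 5 — Power factor: PF = cos(φ) = Re(Z)/|Z| = 1319/1710 = 0.7713.
Step 6 — Type: Im(Z) = 1089 ⇒ lagging (phase φ = 39.5°).

PF = 0.7713 (lagging, φ = 39.5°)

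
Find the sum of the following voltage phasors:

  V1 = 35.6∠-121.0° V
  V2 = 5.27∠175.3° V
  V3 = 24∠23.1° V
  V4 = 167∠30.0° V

Step 1 — Convert each phasor to rectangular form:
  V1 = 35.6·(cos(-121.0°) + j·sin(-121.0°)) = -18.34 - j30.52 V
  V2 = 5.27·(cos(175.3°) + j·sin(175.3°)) = -5.252 + j0.4318 V
  V3 = 24·(cos(23.1°) + j·sin(23.1°)) = 22.08 + j9.416 V
  V4 = 167·(cos(30.0°) + j·sin(30.0°)) = 144.6 + j83.5 V
Step 2 — Sum components: V_total = 143.1 + j62.83 V.
Step 3 — Convert to polar: |V_total| = 156.3 V, ∠V_total = 23.7°.

V_total = 156.3∠23.7° V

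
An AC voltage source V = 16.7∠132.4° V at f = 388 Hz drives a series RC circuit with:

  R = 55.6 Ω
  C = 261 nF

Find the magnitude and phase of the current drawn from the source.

Step 1 — Angular frequency: ω = 2π·f = 2π·388 = 2438 rad/s.
Step 2 — Component impedances:
  R: Z = R = 55.6 Ω
  C: Z = 1/(jωC) = -j/(ω·C) = 0 - j1572 Ω
Step 3 — Series combination: Z_total = R + C = 55.6 - j1572 Ω = 1573∠-88.0° Ω.
Step 4 — Source phasor: V = 16.7∠132.4° V = -11.26 + j12.33 V.
Step 5 — Ohm's law: I = V / Z_total = (-11.26 + j12.33) / (55.6 - j1572) = -0.00809 - j0.006879 A.
Step 6 — Convert to polar: |I| = 0.01062 A, ∠I = -139.6°.

I = 0.01062∠-139.6° A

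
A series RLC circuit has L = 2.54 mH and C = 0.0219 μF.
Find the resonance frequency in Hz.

Step 1 — Resonance condition Im(Z)=0 gives ω₀ = 1/√(LC).
Step 2 — ω₀ = 1/√(0.00254·2.19e-08) = 1.341e+05 rad/s.
Step 3 — f₀ = ω₀/(2π) = 2.134e+04 Hz.

f₀ = 2.134e+04 Hz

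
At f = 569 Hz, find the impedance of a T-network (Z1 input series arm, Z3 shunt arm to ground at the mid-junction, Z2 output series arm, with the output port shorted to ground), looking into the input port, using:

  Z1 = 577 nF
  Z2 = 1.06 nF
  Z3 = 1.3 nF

Step 1 — Angular frequency: ω = 2π·f = 2π·569 = 3575 rad/s.
Step 2 — Component impedances:
  Z1: Z = 1/(jωC) = -j/(ω·C) = 0 - j484.8 Ω
  Z2: Z = 1/(jωC) = -j/(ω·C) = 0 - j2.639e+05 Ω
  Z3: Z = 1/(jωC) = -j/(ω·C) = 0 - j2.152e+05 Ω
Step 3 — With the output port shorted to ground, the output series arm Z2 runs from the junction to ground; the shunt arm Z3 also runs from the junction to ground. They appear in parallel: Z3 || Z2 = 0 - j1.185e+05 Ω.
Step 4 — Series with input arm Z1: Z_in = Z1 + (Z3 || Z2) = 0 - j1.19e+05 Ω = 1.19e+05∠-90.0° Ω.

Z = 0 - j1.19e+05 Ω = 1.19e+05∠-90.0° Ω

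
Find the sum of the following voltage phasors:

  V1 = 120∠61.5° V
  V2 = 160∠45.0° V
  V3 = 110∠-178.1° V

Step 1 — Convert each phasor to rectangular form:
  V1 = 120·(cos(61.5°) + j·sin(61.5°)) = 57.26 + j105.5 V
  V2 = 160·(cos(45.0°) + j·sin(45.0°)) = 113.1 + j113.1 V
  V3 = 110·(cos(-178.1°) + j·sin(-178.1°)) = -109.9 - j3.647 V
Step 2 — Sum components: V_total = 60.46 + j214.9 V.
Step 3 — Convert to polar: |V_total| = 223.3 V, ∠V_total = 74.3°.

V_total = 223.3∠74.3° V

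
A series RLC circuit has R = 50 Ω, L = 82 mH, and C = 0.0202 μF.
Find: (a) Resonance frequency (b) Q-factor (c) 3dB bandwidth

Step 1 — Resonance condition Im(Z)=0 gives ω₀ = 1/√(LC).
Step 2 — ω₀ = 1/√(0.082·2.02e-08) = 2.457e+04 rad/s.
Step 3 — f₀ = ω₀/(2π) = 3911 Hz.
Step 4 — Series Q: Q = ω₀L/R = 2.457e+04·0.082/50 = 40.3.
Step 5 — 3dB bandwidth: Δω = ω₀/Q = 609.8 rad/s; BW = Δω/(2π) = 97.05 Hz.

(a) f₀ = 3911 Hz  (b) Q = 40.3  (c) BW = 97.05 Hz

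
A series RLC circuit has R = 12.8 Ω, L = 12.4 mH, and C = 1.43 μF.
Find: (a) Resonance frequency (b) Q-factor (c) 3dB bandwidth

Step 1 — Resonance: ω₀ = 1/√(LC) = 1/√(0.0124·1.43e-06) = 7510 rad/s.
Step 2 — f₀ = ω₀/(2π) = 1195 Hz.
Step 3 — Series Q: Q = ω₀L/R = 7510·0.0124/12.8 = 7.275.
Step 4 — Bandwidth: Δω = ω₀/Q = 1032 rad/s; BW = Δω/(2π) = 164.3 Hz.

(a) f₀ = 1195 Hz  (b) Q = 7.275  (c) BW = 164.3 Hz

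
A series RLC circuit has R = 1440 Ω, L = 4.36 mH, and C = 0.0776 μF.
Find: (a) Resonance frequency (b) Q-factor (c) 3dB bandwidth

Step 1 — Resonance: ω₀ = 1/√(LC) = 1/√(0.00436·7.76e-08) = 5.437e+04 rad/s.
Step 2 — f₀ = ω₀/(2π) = 8653 Hz.
Step 3 — Series Q: Q = ω₀L/R = 5.437e+04·0.00436/1440 = 0.1646.
Step 4 — Bandwidth: Δω = ω₀/Q = 3.303e+05 rad/s; BW = Δω/(2π) = 5.256e+04 Hz.

(a) f₀ = 8653 Hz  (b) Q = 0.1646  (c) BW = 5.256e+04 Hz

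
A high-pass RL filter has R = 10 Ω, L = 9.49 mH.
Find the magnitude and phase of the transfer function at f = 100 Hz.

Step 1 — Angular frequency: ω = 2π·100 = 628.3 rad/s.
Step 2 — Transfer function: H(jω) = jωL/(R + jωL).
Step 3 — Numerator jωL = j·5.963; denominator R + jωL = 10 + j5.963.
Step 4 — H = 0.2623 + j0.4399.
Step 5 — Magnitude: |H| = 0.5121 (-5.8 dB); phase: φ = 59.2°.

|H| = 0.5121 (-5.8 dB), φ = 59.2°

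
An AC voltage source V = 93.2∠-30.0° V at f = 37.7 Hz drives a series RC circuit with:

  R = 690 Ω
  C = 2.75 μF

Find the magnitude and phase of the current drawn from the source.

Step 1 — Angular frequency: ω = 2π·f = 2π·37.7 = 236.9 rad/s.
Step 2 — Component impedances:
  R: Z = R = 690 Ω
  C: Z = 1/(jωC) = -j/(ω·C) = 0 - j1535 Ω
Step 3 — Series combination: Z_total = R + C = 690 - j1535 Ω = 1683∠-65.8° Ω.
Step 4 — Source phasor: V = 93.2∠-30.0° V = 80.71 - j46.6 V.
Step 5 — Ohm's law: I = V / Z_total = (80.71 - j46.6) / (690 - j1535) = 0.04491 + j0.03239 A.
Step 6 — Convert to polar: |I| = 0.05537 A, ∠I = 35.8°.

I = 0.05537∠35.8° A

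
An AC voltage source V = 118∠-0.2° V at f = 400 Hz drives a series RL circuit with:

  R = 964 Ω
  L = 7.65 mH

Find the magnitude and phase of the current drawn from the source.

Step 1 — Angular frequency: ω = 2π·f = 2π·400 = 2513 rad/s.
Step 2 — Component impedances:
  R: Z = R = 964 Ω
  L: Z = jωL = j·2513·0.00765 = 0 + j19.23 Ω
Step 3 — Series combination: Z_total = R + L = 964 + j19.23 Ω = 964.2∠1.1° Ω.
Step 4 — Source phasor: V = 118∠-0.2° V = 118 - j0.4119 V.
Step 5 — Ohm's law: I = V / Z_total = (118 - j0.4119) / (964 + j19.23) = 0.1223 - j0.002867 A.
Step 6 — Convert to polar: |I| = 0.1224 A, ∠I = -1.3°.

I = 0.1224∠-1.3° A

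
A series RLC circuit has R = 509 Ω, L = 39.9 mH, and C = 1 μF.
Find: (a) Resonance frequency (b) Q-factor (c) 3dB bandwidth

Step 1 — Resonance condition Im(Z)=0 gives ω₀ = 1/√(LC).
Step 2 — ω₀ = 1/√(0.0399·1e-06) = 5006 rad/s.
Step 3 — f₀ = ω₀/(2π) = 796.8 Hz.
Step 4 — Series Q: Q = ω₀L/R = 5006·0.0399/509 = 0.3924.
Step 5 — 3dB bandwidth: Δω = ω₀/Q = 1.276e+04 rad/s; BW = Δω/(2π) = 2030 Hz.

(a) f₀ = 796.8 Hz  (b) Q = 0.3924  (c) BW = 2030 Hz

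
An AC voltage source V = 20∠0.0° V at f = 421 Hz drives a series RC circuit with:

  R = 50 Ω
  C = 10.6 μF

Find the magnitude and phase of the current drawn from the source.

Step 1 — Angular frequency: ω = 2π·f = 2π·421 = 2645 rad/s.
Step 2 — Component impedances:
  R: Z = R = 50 Ω
  C: Z = 1/(jωC) = -j/(ω·C) = 0 - j35.66 Ω
Step 3 — Series combination: Z_total = R + C = 50 - j35.66 Ω = 61.42∠-35.5° Ω.
Step 4 — Source phasor: V = 20∠0.0° V = 20 V.
Step 5 — Ohm's law: I = V / Z_total = (20) / (50 - j35.66) = 0.2651 + j0.1891 A.
Step 6 — Convert to polar: |I| = 0.3256 A, ∠I = 35.5°.

I = 0.3256∠35.5° A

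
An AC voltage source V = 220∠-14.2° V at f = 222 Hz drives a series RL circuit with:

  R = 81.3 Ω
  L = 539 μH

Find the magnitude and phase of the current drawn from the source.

Step 1 — Angular frequency: ω = 2π·f = 2π·222 = 1395 rad/s.
Step 2 — Component impedances:
  R: Z = R = 81.3 Ω
  L: Z = jωL = j·1395·0.000539 = 0 + j0.7518 Ω
Step 3 — Series combination: Z_total = R + L = 81.3 + j0.7518 Ω = 81.3∠0.5° Ω.
Step 4 — Source phasor: V = 220∠-14.2° V = 213.3 - j53.97 V.
Step 5 — Ohm's law: I = V / Z_total = (213.3 - j53.97) / (81.3 + j0.7518) = 2.617 - j0.688 A.
Step 6 — Convert to polar: |I| = 2.706 A, ∠I = -14.7°.

I = 2.706∠-14.7° A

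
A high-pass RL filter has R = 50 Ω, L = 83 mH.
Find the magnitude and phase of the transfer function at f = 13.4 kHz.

Step 1 — Angular frequency: ω = 2π·1.34e+04 = 8.419e+04 rad/s.
Step 2 — Transfer function: H(jω) = jωL/(R + jωL).
Step 3 — Numerator jωL = j·6988; denominator R + jωL = 50 + j6988.
Step 4 — H = 0.9999 + j0.007155.
Step 5 — Magnitude: |H| = 1 (-0.0 dB); phase: φ = 0.4°.

|H| = 1 (-0.0 dB), φ = 0.4°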